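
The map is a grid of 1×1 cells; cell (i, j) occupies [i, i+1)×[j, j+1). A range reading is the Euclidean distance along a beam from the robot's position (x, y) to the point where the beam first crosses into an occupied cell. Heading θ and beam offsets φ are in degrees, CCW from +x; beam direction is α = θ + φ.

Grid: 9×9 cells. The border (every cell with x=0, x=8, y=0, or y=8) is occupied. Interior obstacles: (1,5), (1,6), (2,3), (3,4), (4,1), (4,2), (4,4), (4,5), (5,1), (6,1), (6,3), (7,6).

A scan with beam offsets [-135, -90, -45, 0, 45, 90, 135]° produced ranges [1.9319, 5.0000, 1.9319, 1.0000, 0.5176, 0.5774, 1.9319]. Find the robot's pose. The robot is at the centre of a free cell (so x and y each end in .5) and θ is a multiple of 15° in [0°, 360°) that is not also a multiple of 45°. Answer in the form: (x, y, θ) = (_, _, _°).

(x, y, θ) = (5.5, 7.5, 30°)

The pose lattice has 37·16 = 592 candidates. Test each by forward raycasting.
  (3.5, 2.5, 210°): beam 1 = 1.5529 ≠ 1.9319 ✗
  (7.5, 3.5, 120°): beam 1 = 0.5176 ≠ 1.9319 ✗
  (5.5, 6.5, 75°): beam 1 = 2.8868 ≠ 1.9319 ✗
  …
  (5.5, 7.5, 30°): r_1=1.9319, r_2=5.0000, r_3=1.9319, r_4=1.0000, r_5=0.5176, r_6=0.5774, r_7=1.9319 — all match ✓
Only this pose fits every beam.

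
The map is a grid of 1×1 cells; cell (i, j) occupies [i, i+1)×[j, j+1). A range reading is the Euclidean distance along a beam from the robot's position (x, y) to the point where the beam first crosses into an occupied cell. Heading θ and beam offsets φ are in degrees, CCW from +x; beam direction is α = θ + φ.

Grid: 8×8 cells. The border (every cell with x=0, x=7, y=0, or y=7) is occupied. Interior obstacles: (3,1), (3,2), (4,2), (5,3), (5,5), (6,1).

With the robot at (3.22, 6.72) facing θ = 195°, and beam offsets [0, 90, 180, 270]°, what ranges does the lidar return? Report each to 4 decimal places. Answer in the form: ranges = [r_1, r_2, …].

beam 1: φ=0°, α=195°
  dir = (cos 195°, sin 195°) = (-0.9659, -0.2588); from cell (3,6)
  next x-line at t=0.2278, next y-line at t=2.7819; Δt_x=1.0353, Δt_y=3.8637
    x: enter (2,6) at t=0.2278
    x: enter (1,6) at t=1.2630
    x: enter (0,6) at t=2.2983 ← occupied
  → r_1 = 2.2983
beam 2: φ=90°, α=285°
  dir = (cos 285°, sin 285°) = (0.2588, -0.9659); from cell (3,6)
  next x-line at t=3.0137, next y-line at t=0.7454; Δt_x=3.8637, Δt_y=1.0353
    y: enter (3,5) at t=0.7454
    y: enter (3,4) at t=1.7807
    y: enter (3,3) at t=2.8160
    x: enter (4,3) at t=3.0137
    y: enter (4,2) at t=3.8512 ← occupied
  → r_2 = 3.8512
beam 3: φ=180°, α=15°
  dir = (cos 15°, sin 15°) = (0.9659, 0.2588); from cell (3,6)
  next x-line at t=0.8075, next y-line at t=1.0818; Δt_x=1.0353, Δt_y=3.8637
    x: enter (4,6) at t=0.8075
    y: enter (4,7) at t=1.0818 ← occupied
  → r_3 = 1.0818
beam 4: φ=270°, α=105°
  dir = (cos 105°, sin 105°) = (-0.2588, 0.9659); from cell (3,6)
  next x-line at t=0.8500, next y-line at t=0.2899; Δt_x=3.8637, Δt_y=1.0353
    y: enter (3,7) at t=0.2899 ← occupied
  → r_4 = 0.2899

ranges = [2.2983, 3.8512, 1.0818, 0.2899]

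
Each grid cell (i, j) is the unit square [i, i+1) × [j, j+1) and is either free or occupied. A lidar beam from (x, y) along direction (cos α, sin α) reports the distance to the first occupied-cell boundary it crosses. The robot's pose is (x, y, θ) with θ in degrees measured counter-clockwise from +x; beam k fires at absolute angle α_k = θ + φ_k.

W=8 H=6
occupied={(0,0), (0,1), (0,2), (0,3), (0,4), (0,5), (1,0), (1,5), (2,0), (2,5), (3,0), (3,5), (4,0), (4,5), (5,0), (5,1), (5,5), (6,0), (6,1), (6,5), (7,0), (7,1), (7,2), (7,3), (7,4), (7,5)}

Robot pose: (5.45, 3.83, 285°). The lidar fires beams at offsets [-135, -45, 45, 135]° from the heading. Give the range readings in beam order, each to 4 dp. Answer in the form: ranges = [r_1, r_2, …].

beam 1: φ=-135°, α=150°
  cosα=-0.8660 sinα=0.5000 | (5,3) | tMaxX 0.5196 tMaxY 0.3400 | tΔX 1.1547 tΔY 2.0000
    t=0.3400 [y] (5,4)
    t=0.5196 [x] (4,4)
    t=1.6743 [x] (3,4)
    t=2.3400 [y] (3,5) — stop
  → r_1 = 2.3400
beam 2: φ=-45°, α=240°
  cosα=-0.5000 sinα=-0.8660 | (5,3) | tMaxX 0.9000 tMaxY 0.9584 | tΔX 2.0000 tΔY 1.1547
    t=0.9000 [x] (4,3)
    t=0.9584 [y] (4,2)
    t=2.1131 [y] (4,1)
    t=2.9000 [x] (3,1)
    t=3.2678 [y] (3,0) — stop
  → r_2 = 3.2678
beam 3: φ=45°, α=330°
  cosα=0.8660 sinα=-0.5000 | (5,3) | tMaxX 0.6351 tMaxY 1.6600 | tΔX 1.1547 tΔY 2.0000
    t=0.6351 [x] (6,3)
    t=1.6600 [y] (6,2)
    t=1.7898 [x] (7,2) — stop
  → r_3 = 1.7898
beam 4: φ=135°, α=60°
  cosα=0.5000 sinα=0.8660 | (5,3) | tMaxX 1.1000 tMaxY 0.1963 | tΔX 2.0000 tΔY 1.1547
    t=0.1963 [y] (5,4)
    t=1.1000 [x] (6,4)
    t=1.3510 [y] (6,5) — stop
  → r_4 = 1.3510

ranges = [2.3400, 3.2678, 1.7898, 1.3510]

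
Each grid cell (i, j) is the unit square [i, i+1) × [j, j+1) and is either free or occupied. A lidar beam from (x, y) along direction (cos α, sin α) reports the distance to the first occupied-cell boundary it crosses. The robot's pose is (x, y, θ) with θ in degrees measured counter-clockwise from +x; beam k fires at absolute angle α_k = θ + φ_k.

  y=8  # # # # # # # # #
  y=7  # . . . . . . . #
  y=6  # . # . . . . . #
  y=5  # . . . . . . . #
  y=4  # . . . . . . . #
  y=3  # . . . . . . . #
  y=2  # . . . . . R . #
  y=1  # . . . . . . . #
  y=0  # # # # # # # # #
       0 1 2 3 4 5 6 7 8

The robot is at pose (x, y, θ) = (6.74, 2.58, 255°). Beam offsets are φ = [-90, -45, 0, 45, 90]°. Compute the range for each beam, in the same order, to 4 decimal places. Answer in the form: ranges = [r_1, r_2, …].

ranges = [5.9425, 3.1600, 1.6357, 1.8244, 1.3044]

beam 1: φ=-90°, α=165°
  dir = (cos 165°, sin 165°) = (-0.9659, 0.2588); from cell (6,2)
  next x-line at t=0.7661, next y-line at t=1.6228; Δt_x=1.0353, Δt_y=3.8637
    x: enter (5,2) at t=0.7661
    y: enter (5,3) at t=1.6228
    x: enter (4,3) at t=1.8014
    x: enter (3,3) at t=2.8367
    x: enter (2,3) at t=3.8719
    x: enter (1,3) at t=4.9072
    y: enter (1,4) at t=5.4865
    x: enter (0,4) at t=5.9425 ← occupied
  → r_1 = 5.9425
beam 2: φ=-45°, α=210°
  dir = (cos 210°, sin 210°) = (-0.8660, -0.5000); from cell (6,2)
  next x-line at t=0.8545, next y-line at t=1.1600; Δt_x=1.1547, Δt_y=2.0000
    x: enter (5,2) at t=0.8545
    y: enter (5,1) at t=1.1600
    x: enter (4,1) at t=2.0092
    y: enter (4,0) at t=3.1600 ← occupied
  → r_2 = 3.1600
beam 3: φ=0°, α=255°
  dir = (cos 255°, sin 255°) = (-0.2588, -0.9659); from cell (6,2)
  next x-line at t=2.8591, next y-line at t=0.6005; Δt_x=3.8637, Δt_y=1.0353
    y: enter (6,1) at t=0.6005
    y: enter (6,0) at t=1.6357 ← occupied
  → r_3 = 1.6357
beam 4: φ=45°, α=300°
  dir = (cos 300°, sin 300°) = (0.5000, -0.8660); from cell (6,2)
  next x-line at t=0.5200, next y-line at t=0.6697; Δt_x=2.0000, Δt_y=1.1547
    x: enter (7,2) at t=0.5200
    y: enter (7,1) at t=0.6697
    y: enter (7,0) at t=1.8244 ← occupied
  → r_4 = 1.8244
beam 5: φ=90°, α=345°
  dir = (cos 345°, sin 345°) = (0.9659, -0.2588); from cell (6,2)
  next x-line at t=0.2692, next y-line at t=2.2409; Δt_x=1.0353, Δt_y=3.8637
    x: enter (7,2) at t=0.2692
    x: enter (8,2) at t=1.3044 ← occupied
  → r_5 = 1.3044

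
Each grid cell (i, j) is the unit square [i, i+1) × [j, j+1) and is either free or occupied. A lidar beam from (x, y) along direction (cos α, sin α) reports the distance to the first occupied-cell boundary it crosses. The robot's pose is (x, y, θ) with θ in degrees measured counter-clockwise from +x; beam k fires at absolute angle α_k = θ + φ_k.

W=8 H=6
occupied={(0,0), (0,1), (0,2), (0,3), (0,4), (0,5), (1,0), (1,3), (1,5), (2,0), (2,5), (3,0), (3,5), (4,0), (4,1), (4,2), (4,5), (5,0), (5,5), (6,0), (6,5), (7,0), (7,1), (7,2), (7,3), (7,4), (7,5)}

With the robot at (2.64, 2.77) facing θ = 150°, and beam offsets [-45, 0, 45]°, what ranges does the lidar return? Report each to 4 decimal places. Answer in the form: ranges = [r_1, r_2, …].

beam 1: φ=-45°, α=105°
  cosα=-0.2588 sinα=0.9659 | (2,2) | tMaxX 2.4728 tMaxY 0.2381 | tΔX 3.8637 tΔY 1.0353
    t=0.2381 [y] (2,3)
    t=1.2734 [y] (2,4)
    t=2.3087 [y] (2,5) — stop
  → r_1 = 2.3087
beam 2: φ=0°, α=150°
  cosα=-0.8660 sinα=0.5000 | (2,2) | tMaxX 0.7390 tMaxY 0.4600 | tΔX 1.1547 tΔY 2.0000
    t=0.4600 [y] (2,3)
    t=0.7390 [x] (1,3) — stop
  → r_2 = 0.7390
beam 3: φ=45°, α=195°
  cosα=-0.9659 sinα=-0.2588 | (2,2) | tMaxX 0.6626 tMaxY 2.9751 | tΔX 1.0353 tΔY 3.8637
    t=0.6626 [x] (1,2)
    t=1.6979 [x] (0,2) — stop
  → r_3 = 1.6979

ranges = [2.3087, 0.7390, 1.6979]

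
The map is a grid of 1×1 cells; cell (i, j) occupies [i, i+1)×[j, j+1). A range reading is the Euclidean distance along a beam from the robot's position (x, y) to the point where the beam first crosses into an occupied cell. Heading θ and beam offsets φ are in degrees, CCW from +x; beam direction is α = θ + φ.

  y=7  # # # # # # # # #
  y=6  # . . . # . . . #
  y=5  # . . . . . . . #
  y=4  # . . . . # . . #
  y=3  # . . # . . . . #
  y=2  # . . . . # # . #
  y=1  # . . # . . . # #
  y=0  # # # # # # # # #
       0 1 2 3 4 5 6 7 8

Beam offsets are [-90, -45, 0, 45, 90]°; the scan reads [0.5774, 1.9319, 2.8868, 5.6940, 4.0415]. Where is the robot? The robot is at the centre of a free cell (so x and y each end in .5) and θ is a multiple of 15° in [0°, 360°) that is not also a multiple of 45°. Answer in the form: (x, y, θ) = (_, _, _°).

Enumerate (i+0.5, j+0.5, θ) over the 35 free cells and 16 admissible headings. For each, cast all 5 beams and compare to the given ranges.
  (4.5, 3.5, 255°): beam 1 = 0.5176 ≠ 0.5774 ✗
  (4.5, 3.5, 120°): beam 1 = 1.0000 ≠ 0.5774 ✗
  (2.5, 4.5, 195°): beam 1 = 2.5882 ≠ 0.5774 ✗
  (7.5, 5.5, 30°): beam 1 = 1.0000 ≠ 0.5774 ✗
  …
  (3.5, 6.5, 210°): r_1=0.5774, r_2=1.9319, r_3=2.8868, r_4=5.6940, r_5=4.0415 — all match ✓
Unique over the lattice → pose = (3.5, 6.5, 210°).

(x, y, θ) = (3.5, 6.5, 210°)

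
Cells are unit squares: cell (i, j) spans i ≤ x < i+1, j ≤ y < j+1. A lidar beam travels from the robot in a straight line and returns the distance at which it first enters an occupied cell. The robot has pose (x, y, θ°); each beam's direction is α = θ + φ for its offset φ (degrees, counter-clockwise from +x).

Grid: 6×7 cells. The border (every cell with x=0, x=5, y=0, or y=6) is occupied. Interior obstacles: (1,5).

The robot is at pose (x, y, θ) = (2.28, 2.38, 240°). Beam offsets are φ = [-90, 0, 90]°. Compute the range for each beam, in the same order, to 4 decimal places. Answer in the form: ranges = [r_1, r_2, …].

ranges = [1.4780, 1.5935, 2.7600]

beam 1: φ=-90°, α=150°
  direction (-0.8660, 0.5000); cell (2,2); t to first gridline: x 0.3233, y 1.2400 (then +1.1547 / +2.0000)
    (1,2) via x @ 0.3233
    (1,3) via y @ 1.2400
    (0,3) via x @ 1.4780  # hit
  → r_1 = 1.4780
beam 2: φ=0°, α=240°
  direction (-0.5000, -0.8660); cell (2,2); t to first gridline: x 0.5600, y 0.4388 (then +2.0000 / +1.1547)
    (2,1) via y @ 0.4388
    (1,1) via x @ 0.5600
    (1,0) via y @ 1.5935  # hit
  → r_2 = 1.5935
beam 3: φ=90°, α=330°
  direction (0.8660, -0.5000); cell (2,2); t to first gridline: x 0.8314, y 0.7600 (then +1.1547 / +2.0000)
    (2,1) via y @ 0.7600
    (3,1) via x @ 0.8314
    (4,1) via x @ 1.9861
    (4,0) via y @ 2.7600  # hit
  → r_3 = 2.7600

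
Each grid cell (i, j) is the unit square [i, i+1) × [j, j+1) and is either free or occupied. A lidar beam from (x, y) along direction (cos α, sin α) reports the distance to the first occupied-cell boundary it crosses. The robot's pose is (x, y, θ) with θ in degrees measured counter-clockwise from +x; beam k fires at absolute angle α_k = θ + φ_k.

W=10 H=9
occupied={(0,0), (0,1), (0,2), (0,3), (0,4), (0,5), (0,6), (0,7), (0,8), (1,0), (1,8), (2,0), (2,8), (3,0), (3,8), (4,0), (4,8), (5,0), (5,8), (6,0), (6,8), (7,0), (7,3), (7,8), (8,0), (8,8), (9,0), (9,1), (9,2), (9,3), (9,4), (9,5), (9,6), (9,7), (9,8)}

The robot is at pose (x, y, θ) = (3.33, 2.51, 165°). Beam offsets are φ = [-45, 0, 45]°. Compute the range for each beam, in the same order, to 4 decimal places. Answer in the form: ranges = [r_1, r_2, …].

beam 1: φ=-45°, α=120°
  cosα=-0.5000 sinα=0.8660 | (3,2) | tMaxX 0.6600 tMaxY 0.5658 | tΔX 2.0000 tΔY 1.1547
    t=0.5658 [y] (3,3)
    t=0.6600 [x] (2,3)
    t=1.7205 [y] (2,4)
    t=2.6600 [x] (1,4)
    t=2.8752 [y] (1,5)
    t=4.0299 [y] (1,6)
    t=4.6600 [x] (0,6) — stop
  → r_1 = 4.6600
beam 2: φ=0°, α=165°
  cosα=-0.9659 sinα=0.2588 | (3,2) | tMaxX 0.3416 tMaxY 1.8932 | tΔX 1.0353 tΔY 3.8637
    t=0.3416 [x] (2,2)
    t=1.3769 [x] (1,2)
    t=1.8932 [y] (1,3)
    t=2.4122 [x] (0,3) — stop
  → r_2 = 2.4122
beam 3: φ=45°, α=210°
  cosα=-0.8660 sinα=-0.5000 | (3,2) | tMaxX 0.3811 tMaxY 1.0200 | tΔX 1.1547 tΔY 2.0000
    t=0.3811 [x] (2,2)
    t=1.0200 [y] (2,1)
    t=1.5358 [x] (1,1)
    t=2.6905 [x] (0,1) — stop
  → r_3 = 2.6905

ranges = [4.6600, 2.4122, 2.6905]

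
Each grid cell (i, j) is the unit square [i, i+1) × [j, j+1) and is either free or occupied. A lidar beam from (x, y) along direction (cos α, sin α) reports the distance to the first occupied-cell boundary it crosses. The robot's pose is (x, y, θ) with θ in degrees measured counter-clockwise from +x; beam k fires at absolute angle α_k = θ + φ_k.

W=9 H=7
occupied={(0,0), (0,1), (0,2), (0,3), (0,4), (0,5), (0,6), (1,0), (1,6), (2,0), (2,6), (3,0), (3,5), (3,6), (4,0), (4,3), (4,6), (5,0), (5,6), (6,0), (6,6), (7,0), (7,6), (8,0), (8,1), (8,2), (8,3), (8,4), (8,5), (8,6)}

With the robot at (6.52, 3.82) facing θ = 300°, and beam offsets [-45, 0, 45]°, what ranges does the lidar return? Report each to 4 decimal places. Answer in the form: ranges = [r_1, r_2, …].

ranges = [2.9195, 2.9600, 1.5322]

beam 1: φ=-45°, α=255°
  direction (-0.2588, -0.9659); cell (6,3); t to first gridline: x 2.0091, y 0.8489 (then +3.8637 / +1.0353)
    (6,2) via y @ 0.8489
    (6,1) via y @ 1.8842
    (5,1) via x @ 2.0091
    (5,0) via y @ 2.9195  # hit
  → r_1 = 2.9195
beam 2: φ=0°, α=300°
  direction (0.5000, -0.8660); cell (6,3); t to first gridline: x 0.9600, y 0.9469 (then +2.0000 / +1.1547)
    (6,2) via y @ 0.9469
    (7,2) via x @ 0.9600
    (7,1) via y @ 2.1016
    (8,1) via x @ 2.9600  # hit
  → r_2 = 2.9600
beam 3: φ=45°, α=345°
  direction (0.9659, -0.2588); cell (6,3); t to first gridline: x 0.4969, y 3.1682 (then +1.0353 / +3.8637)
    (7,3) via x @ 0.4969
    (8,3) via x @ 1.5322  # hit
  → r_3 = 1.5322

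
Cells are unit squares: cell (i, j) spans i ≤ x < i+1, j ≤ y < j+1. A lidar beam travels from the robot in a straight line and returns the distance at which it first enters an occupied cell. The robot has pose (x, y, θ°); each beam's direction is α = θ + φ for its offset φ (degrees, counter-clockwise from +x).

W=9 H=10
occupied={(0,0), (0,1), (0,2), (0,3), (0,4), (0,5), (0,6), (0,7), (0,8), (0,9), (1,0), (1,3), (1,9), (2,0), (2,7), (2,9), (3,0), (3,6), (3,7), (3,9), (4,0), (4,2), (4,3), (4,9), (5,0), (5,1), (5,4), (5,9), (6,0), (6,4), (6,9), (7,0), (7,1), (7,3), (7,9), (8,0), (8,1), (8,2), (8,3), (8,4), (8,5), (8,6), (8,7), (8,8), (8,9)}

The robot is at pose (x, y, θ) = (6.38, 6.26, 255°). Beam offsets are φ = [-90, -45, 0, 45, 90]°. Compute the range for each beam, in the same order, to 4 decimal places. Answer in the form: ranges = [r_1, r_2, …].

ranges = [2.4640, 5.0576, 1.3044, 2.6096, 1.6771]

beam 1: φ=-90°, α=165°
  dir = (cos 165°, sin 165°) = (-0.9659, 0.2588); from cell (6,6)
  next x-line at t=0.3934, next y-line at t=2.8591; Δt_x=1.0353, Δt_y=3.8637
    x: enter (5,6) at t=0.3934
    x: enter (4,6) at t=1.4287
    x: enter (3,6) at t=2.4640 ← occupied
  → r_1 = 2.4640
beam 2: φ=-45°, α=210°
  dir = (cos 210°, sin 210°) = (-0.8660, -0.5000); from cell (6,6)
  next x-line at t=0.4388, next y-line at t=0.5200; Δt_x=1.1547, Δt_y=2.0000
    x: enter (5,6) at t=0.4388
    y: enter (5,5) at t=0.5200
    x: enter (4,5) at t=1.5935
    y: enter (4,4) at t=2.5200
    x: enter (3,4) at t=2.7482
    x: enter (2,4) at t=3.9029
    y: enter (2,3) at t=4.5200
    x: enter (1,3) at t=5.0576 ← occupied
  → r_2 = 5.0576
beam 3: φ=0°, α=255°
  dir = (cos 255°, sin 255°) = (-0.2588, -0.9659); from cell (6,6)
  next x-line at t=1.4682, next y-line at t=0.2692; Δt_x=3.8637, Δt_y=1.0353
    y: enter (6,5) at t=0.2692
    y: enter (6,4) at t=1.3044 ← occupied
  → r_3 = 1.3044
beam 4: φ=45°, α=300°
  dir = (cos 300°, sin 300°) = (0.5000, -0.8660); from cell (6,6)
  next x-line at t=1.2400, next y-line at t=0.3002; Δt_x=2.0000, Δt_y=1.1547
    y: enter (6,5) at t=0.3002
    x: enter (7,5) at t=1.2400
    y: enter (7,4) at t=1.4549
    y: enter (7,3) at t=2.6096 ← occupied
  → r_4 = 2.6096
beam 5: φ=90°, α=345°
  dir = (cos 345°, sin 345°) = (0.9659, -0.2588); from cell (6,6)
  next x-line at t=0.6419, next y-line at t=1.0046; Δt_x=1.0353, Δt_y=3.8637
    x: enter (7,6) at t=0.6419
    y: enter (7,5) at t=1.0046
    x: enter (8,5) at t=1.6771 ← occupied
  → r_5 = 1.6771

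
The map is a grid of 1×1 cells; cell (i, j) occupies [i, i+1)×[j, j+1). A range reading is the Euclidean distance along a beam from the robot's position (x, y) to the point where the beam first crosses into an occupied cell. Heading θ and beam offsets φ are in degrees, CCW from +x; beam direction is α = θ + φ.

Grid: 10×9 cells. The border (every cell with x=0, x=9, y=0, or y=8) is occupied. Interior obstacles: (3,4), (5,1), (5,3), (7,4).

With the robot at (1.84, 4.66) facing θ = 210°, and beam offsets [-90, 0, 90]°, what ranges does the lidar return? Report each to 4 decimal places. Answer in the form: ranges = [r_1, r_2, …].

ranges = [1.6800, 0.9699, 4.2262]

beam 1: φ=-90°, α=120°
  direction (-0.5000, 0.8660); cell (1,4); t to first gridline: x 1.6800, y 0.3926 (then +2.0000 / +1.1547)
    (1,5) via y @ 0.3926
    (1,6) via y @ 1.5473
    (0,6) via x @ 1.6800  # hit
  → r_1 = 1.6800
beam 2: φ=0°, α=210°
  direction (-0.8660, -0.5000); cell (1,4); t to first gridline: x 0.9699, y 1.3200 (then +1.1547 / +2.0000)
    (0,4) via x @ 0.9699  # hit
  → r_2 = 0.9699
beam 3: φ=90°, α=300°
  direction (0.5000, -0.8660); cell (1,4); t to first gridline: x 0.3200, y 0.7621 (then +2.0000 / +1.1547)
    (2,4) via x @ 0.3200
    (2,3) via y @ 0.7621
    (2,2) via y @ 1.9168
    (3,2) via x @ 2.3200
    (3,1) via y @ 3.0715
    (3,0) via y @ 4.2262  # hit
  → r_3 = 4.2262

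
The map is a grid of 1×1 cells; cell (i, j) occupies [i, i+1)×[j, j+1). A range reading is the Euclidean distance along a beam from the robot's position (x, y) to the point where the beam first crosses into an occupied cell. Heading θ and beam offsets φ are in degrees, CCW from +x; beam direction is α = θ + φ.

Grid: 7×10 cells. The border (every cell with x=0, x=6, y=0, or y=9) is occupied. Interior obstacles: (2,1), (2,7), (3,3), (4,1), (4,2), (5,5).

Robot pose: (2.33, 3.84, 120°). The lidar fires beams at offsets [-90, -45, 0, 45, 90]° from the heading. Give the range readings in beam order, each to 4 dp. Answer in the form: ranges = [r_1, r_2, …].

beam 1: φ=-90°, α=30°
  direction (0.8660, 0.5000); cell (2,3); t to first gridline: x 0.7736, y 0.3200 (then +1.1547 / +2.0000)
    (2,4) via y @ 0.3200
    (3,4) via x @ 0.7736
    (4,4) via x @ 1.9283
    (4,5) via y @ 2.3200
    (5,5) via x @ 3.0831  # hit
  → r_1 = 3.0831
beam 2: φ=-45°, α=75°
  direction (0.2588, 0.9659); cell (2,3); t to first gridline: x 2.5887, y 0.1656 (then +3.8637 / +1.0353)
    (2,4) via y @ 0.1656
    (2,5) via y @ 1.2009
    (2,6) via y @ 2.2362
    (3,6) via x @ 2.5887
    (3,7) via y @ 3.2715
    (3,8) via y @ 4.3067
    (3,9) via y @ 5.3420  # hit
  → r_2 = 5.3420
beam 3: φ=0°, α=120°
  direction (-0.5000, 0.8660); cell (2,3); t to first gridline: x 0.6600, y 0.1848 (then +2.0000 / +1.1547)
    (2,4) via y @ 0.1848
    (1,4) via x @ 0.6600
    (1,5) via y @ 1.3395
    (1,6) via y @ 2.4942
    (0,6) via x @ 2.6600  # hit
  → r_3 = 2.6600
beam 4: φ=45°, α=165°
  direction (-0.9659, 0.2588); cell (2,3); t to first gridline: x 0.3416, y 0.6182 (then +1.0353 / +3.8637)
    (1,3) via x @ 0.3416
    (1,4) via y @ 0.6182
    (0,4) via x @ 1.3769  # hit
  → r_4 = 1.3769
beam 5: φ=90°, α=210°
  direction (-0.8660, -0.5000); cell (2,3); t to first gridline: x 0.3811, y 1.6800 (then +1.1547 / +2.0000)
    (1,3) via x @ 0.3811
    (0,3) via x @ 1.5358  # hit
  → r_5 = 1.5358

ranges = [3.0831, 5.3420, 2.6600, 1.3769, 1.5358]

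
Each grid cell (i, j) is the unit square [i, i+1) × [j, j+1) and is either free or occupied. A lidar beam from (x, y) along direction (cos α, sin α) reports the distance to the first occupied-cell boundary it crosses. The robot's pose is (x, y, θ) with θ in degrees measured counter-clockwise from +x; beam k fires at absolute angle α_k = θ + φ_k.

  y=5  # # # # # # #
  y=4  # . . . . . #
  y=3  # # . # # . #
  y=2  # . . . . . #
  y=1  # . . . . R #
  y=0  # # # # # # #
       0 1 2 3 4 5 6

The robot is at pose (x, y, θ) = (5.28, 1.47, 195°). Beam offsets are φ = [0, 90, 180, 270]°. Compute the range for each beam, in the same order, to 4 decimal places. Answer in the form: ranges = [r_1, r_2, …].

beam 1: φ=0°, α=195°
  d=(-0.9659,-0.2588)  start (5,1)  tX=0.2899 tY=1.8159  stride 1/|dx|=1.0353 1/|dy|=3.8637
    cross x-line → (4,1), t=0.2899
    cross x-line → (3,1), t=1.3252
    cross y-line → (3,0), t=1.8159 (wall)
  → r_1 = 1.8159
beam 2: φ=90°, α=285°
  d=(0.2588,-0.9659)  start (5,1)  tX=2.7819 tY=0.4866  stride 1/|dx|=3.8637 1/|dy|=1.0353
    cross y-line → (5,0), t=0.4866 (wall)
  → r_2 = 0.4866
beam 3: φ=180°, α=15°
  d=(0.9659,0.2588)  start (5,1)  tX=0.7454 tY=2.0478  stride 1/|dx|=1.0353 1/|dy|=3.8637
    cross x-line → (6,1), t=0.7454 (wall)
  → r_3 = 0.7454
beam 4: φ=270°, α=105°
  d=(-0.2588,0.9659)  start (5,1)  tX=1.0818 tY=0.5487  stride 1/|dx|=3.8637 1/|dy|=1.0353
    cross y-line → (5,2), t=0.5487
    cross x-line → (4,2), t=1.0818
    cross y-line → (4,3), t=1.5840 (wall)
  → r_4 = 1.5840

ranges = [1.8159, 0.4866, 0.7454, 1.5840]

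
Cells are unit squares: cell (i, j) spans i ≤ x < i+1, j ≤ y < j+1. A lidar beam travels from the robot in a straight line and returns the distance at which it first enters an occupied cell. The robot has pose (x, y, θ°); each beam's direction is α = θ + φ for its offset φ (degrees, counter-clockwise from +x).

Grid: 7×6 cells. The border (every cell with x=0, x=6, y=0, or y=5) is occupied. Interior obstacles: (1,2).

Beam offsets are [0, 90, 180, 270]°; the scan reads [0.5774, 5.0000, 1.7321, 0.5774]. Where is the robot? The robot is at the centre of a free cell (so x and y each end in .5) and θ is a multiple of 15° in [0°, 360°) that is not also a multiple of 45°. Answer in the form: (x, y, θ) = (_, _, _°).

(x, y, θ) = (1.5, 3.5, 240°)

Enumerate (i+0.5, j+0.5, θ) over the 19 free cells and 16 admissible headings. For each, cast all 4 beams and compare to the given ranges.
  (3.5, 3.5, 345°): beam 1 = 2.5882 ≠ 0.5774 ✗
  (3.5, 1.5, 195°): beam 1 = 1.9319 ≠ 0.5774 ✗
  (5.5, 4.5, 285°): beam 1 = 1.9319 ≠ 0.5774 ✗
  …
  (1.5, 3.5, 240°): r_1=0.5774, r_2=5.0000, r_3=1.7321, r_4=0.5774 — all match ✓
Unique over the lattice → pose = (1.5, 3.5, 240°).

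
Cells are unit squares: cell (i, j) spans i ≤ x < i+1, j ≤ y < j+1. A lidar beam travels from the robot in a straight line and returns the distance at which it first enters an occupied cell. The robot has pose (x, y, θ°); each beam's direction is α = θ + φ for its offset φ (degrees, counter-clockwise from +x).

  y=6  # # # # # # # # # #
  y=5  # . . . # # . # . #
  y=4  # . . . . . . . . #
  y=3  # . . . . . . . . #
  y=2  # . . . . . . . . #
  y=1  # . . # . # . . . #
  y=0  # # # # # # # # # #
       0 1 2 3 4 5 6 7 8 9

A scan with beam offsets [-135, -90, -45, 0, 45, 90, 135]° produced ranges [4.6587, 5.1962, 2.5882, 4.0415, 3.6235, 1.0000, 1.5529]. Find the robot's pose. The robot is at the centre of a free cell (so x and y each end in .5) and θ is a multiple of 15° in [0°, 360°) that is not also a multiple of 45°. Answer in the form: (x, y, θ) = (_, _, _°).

Enumerate (i+0.5, j+0.5, θ) over the 35 free cells and 16 admissible headings. For each, cast all 7 beams and compare to the given ranges.
  (2.5, 4.5, 240°): beam 1 = 1.5529 ≠ 4.6587 ✗
  (3.5, 4.5, 255°): beam 1 = 1.7321 ≠ 4.6587 ✗
  (6.5, 1.5, 300°): beam 1 = 0.5176 ≠ 4.6587 ✗
  (1.5, 1.5, 210°): beam 2 = 1.0000 ≠ 5.1962 ✗
  (6.5, 2.5, 255°): beam 1 = 2.8868 ≠ 4.6587 ✗
  …
  (4.5, 2.5, 120°): r_1=4.6587, r_2=5.1962, r_3=2.5882, r_4=4.0415, r_5=3.6235, r_6=1.0000, r_7=1.5529 — all match ✓
Unique over the lattice → pose = (4.5, 2.5, 120°).

(x, y, θ) = (4.5, 2.5, 120°)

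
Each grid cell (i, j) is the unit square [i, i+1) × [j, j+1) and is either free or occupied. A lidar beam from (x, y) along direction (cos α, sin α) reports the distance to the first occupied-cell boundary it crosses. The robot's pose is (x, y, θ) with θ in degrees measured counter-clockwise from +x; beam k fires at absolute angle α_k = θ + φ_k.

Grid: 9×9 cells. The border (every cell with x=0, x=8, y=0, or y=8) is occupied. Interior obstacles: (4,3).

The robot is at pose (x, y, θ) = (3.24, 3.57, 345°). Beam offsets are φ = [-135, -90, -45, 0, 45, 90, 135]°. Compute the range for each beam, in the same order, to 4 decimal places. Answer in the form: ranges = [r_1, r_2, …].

ranges = [2.5865, 2.6607, 2.9676, 0.7868, 5.4964, 4.5863, 4.4800]

beam 1: φ=-135°, α=210°
  direction (-0.8660, -0.5000); cell (3,3); t to first gridline: x 0.2771, y 1.1400 (then +1.1547 / +2.0000)
    (2,3) via x @ 0.2771
    (2,2) via y @ 1.1400
    (1,2) via x @ 1.4318
    (0,2) via x @ 2.5865  # hit
  → r_1 = 2.5865
beam 2: φ=-90°, α=255°
  direction (-0.2588, -0.9659); cell (3,3); t to first gridline: x 0.9273, y 0.5901 (then +3.8637 / +1.0353)
    (3,2) via y @ 0.5901
    (2,2) via x @ 0.9273
    (2,1) via y @ 1.6254
    (2,0) via y @ 2.6607  # hit
  → r_2 = 2.6607
beam 3: φ=-45°, α=300°
  direction (0.5000, -0.8660); cell (3,3); t to first gridline: x 1.5200, y 0.6582 (then +2.0000 / +1.1547)
    (3,2) via y @ 0.6582
    (4,2) via x @ 1.5200
    (4,1) via y @ 1.8129
    (4,0) via y @ 2.9676  # hit
  → r_3 = 2.9676
beam 4: φ=0°, α=345°
  direction (0.9659, -0.2588); cell (3,3); t to first gridline: x 0.7868, y 2.2023 (then +1.0353 / +3.8637)
    (4,3) via x @ 0.7868  # hit
  → r_4 = 0.7868
beam 5: φ=45°, α=30°
  direction (0.8660, 0.5000); cell (3,3); t to first gridline: x 0.8776, y 0.8600 (then +1.1547 / +2.0000)
    (3,4) via y @ 0.8600
    (4,4) via x @ 0.8776
    (5,4) via x @ 2.0323
    (5,5) via y @ 2.8600
    (6,5) via x @ 3.1870
    (7,5) via x @ 4.3417
    (7,6) via y @ 4.8600
    (8,6) via x @ 5.4964  # hit
  → r_5 = 5.4964
beam 6: φ=90°, α=75°
  direction (0.2588, 0.9659); cell (3,3); t to first gridline: x 2.9364, y 0.4452 (then +3.8637 / +1.0353)
    (3,4) via y @ 0.4452
    (3,5) via y @ 1.4804
    (3,6) via y @ 2.5157
    (4,6) via x @ 2.9364
    (4,7) via y @ 3.5510
    (4,8) via y @ 4.5863  # hit
  → r_6 = 4.5863
beam 7: φ=135°, α=120°
  direction (-0.5000, 0.8660); cell (3,3); t to first gridline: x 0.4800, y 0.4965 (then +2.0000 / +1.1547)
    (2,3) via x @ 0.4800
    (2,4) via y @ 0.4965
    (2,5) via y @ 1.6512
    (1,5) via x @ 2.4800
    (1,6) via y @ 2.8059
    (1,7) via y @ 3.9606
    (0,7) via x @ 4.4800  # hit
  → r_7 = 4.4800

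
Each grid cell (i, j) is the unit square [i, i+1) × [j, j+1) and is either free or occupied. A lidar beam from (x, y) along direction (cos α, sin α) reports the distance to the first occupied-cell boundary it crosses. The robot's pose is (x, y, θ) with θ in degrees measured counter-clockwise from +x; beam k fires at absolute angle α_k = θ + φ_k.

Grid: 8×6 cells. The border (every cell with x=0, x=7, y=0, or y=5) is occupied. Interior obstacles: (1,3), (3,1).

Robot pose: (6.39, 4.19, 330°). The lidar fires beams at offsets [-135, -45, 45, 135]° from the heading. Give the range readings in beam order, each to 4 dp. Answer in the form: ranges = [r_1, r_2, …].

ranges = [4.5449, 2.3569, 0.6315, 0.8386]

beam 1: φ=-135°, α=195°
  d=(-0.9659,-0.2588)  start (6,4)  tX=0.4038 tY=0.7341  stride 1/|dx|=1.0353 1/|dy|=3.8637
    cross x-line → (5,4), t=0.4038
    cross y-line → (5,3), t=0.7341
    cross x-line → (4,3), t=1.4390
    cross x-line → (3,3), t=2.4743
    cross x-line → (2,3), t=3.5096
    cross x-line → (1,3), t=4.5449 (wall)
  → r_1 = 4.5449
beam 2: φ=-45°, α=285°
  d=(0.2588,-0.9659)  start (6,4)  tX=2.3569 tY=0.1967  stride 1/|dx|=3.8637 1/|dy|=1.0353
    cross y-line → (6,3), t=0.1967
    cross y-line → (6,2), t=1.2320
    cross y-line → (6,1), t=2.2673
    cross x-line → (7,1), t=2.3569 (wall)
  → r_2 = 2.3569
beam 3: φ=45°, α=15°
  d=(0.9659,0.2588)  start (6,4)  tX=0.6315 tY=3.1296  stride 1/|dx|=1.0353 1/|dy|=3.8637
    cross x-line → (7,4), t=0.6315 (wall)
  → r_3 = 0.6315
beam 4: φ=135°, α=105°
  d=(-0.2588,0.9659)  start (6,4)  tX=1.5068 tY=0.8386  stride 1/|dx|=3.8637 1/|dy|=1.0353
    cross y-line → (6,5), t=0.8386 (wall)
  → r_4 = 0.8386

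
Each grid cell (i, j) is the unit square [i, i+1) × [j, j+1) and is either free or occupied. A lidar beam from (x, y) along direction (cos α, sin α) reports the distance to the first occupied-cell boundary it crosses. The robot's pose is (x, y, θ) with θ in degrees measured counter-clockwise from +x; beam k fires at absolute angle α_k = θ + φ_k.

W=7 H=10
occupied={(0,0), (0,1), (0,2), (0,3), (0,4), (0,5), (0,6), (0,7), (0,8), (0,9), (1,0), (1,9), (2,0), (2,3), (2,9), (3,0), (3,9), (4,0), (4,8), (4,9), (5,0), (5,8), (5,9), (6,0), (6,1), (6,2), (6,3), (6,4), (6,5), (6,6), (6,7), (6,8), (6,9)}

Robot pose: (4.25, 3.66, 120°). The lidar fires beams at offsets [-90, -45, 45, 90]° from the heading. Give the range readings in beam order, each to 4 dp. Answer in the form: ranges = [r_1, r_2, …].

beam 1: φ=-90°, α=30°
  cosα=0.8660 sinα=0.5000 | (4,3) | tMaxX 0.8660 tMaxY 0.6800 | tΔX 1.1547 tΔY 2.0000
    t=0.6800 [y] (4,4)
    t=0.8660 [x] (5,4)
    t=2.0207 [x] (6,4) — stop
  → r_1 = 2.0207
beam 2: φ=-45°, α=75°
  cosα=0.2588 sinα=0.9659 | (4,3) | tMaxX 2.8978 tMaxY 0.3520 | tΔX 3.8637 tΔY 1.0353
    t=0.3520 [y] (4,4)
    t=1.3873 [y] (4,5)
    t=2.4225 [y] (4,6)
    t=2.8978 [x] (5,6)
    t=3.4578 [y] (5,7)
    t=4.4931 [y] (5,8) — stop
  → r_2 = 4.4931
beam 3: φ=45°, α=165°
  cosα=-0.9659 sinα=0.2588 | (4,3) | tMaxX 0.2588 tMaxY 1.3137 | tΔX 1.0353 tΔY 3.8637
    t=0.2588 [x] (3,3)
    t=1.2941 [x] (2,3) — stop
  → r_3 = 1.2941
beam 4: φ=90°, α=210°
  cosα=-0.8660 sinα=-0.5000 | (4,3) | tMaxX 0.2887 tMaxY 1.3200 | tΔX 1.1547 tΔY 2.0000
    t=0.2887 [x] (3,3)
    t=1.3200 [y] (3,2)
    t=1.4434 [x] (2,2)
    t=2.5981 [x] (1,2)
    t=3.3200 [y] (1,1)
    t=3.7528 [x] (0,1) — stop
  → r_4 = 3.7528

ranges = [2.0207, 4.4931, 1.2941, 3.7528]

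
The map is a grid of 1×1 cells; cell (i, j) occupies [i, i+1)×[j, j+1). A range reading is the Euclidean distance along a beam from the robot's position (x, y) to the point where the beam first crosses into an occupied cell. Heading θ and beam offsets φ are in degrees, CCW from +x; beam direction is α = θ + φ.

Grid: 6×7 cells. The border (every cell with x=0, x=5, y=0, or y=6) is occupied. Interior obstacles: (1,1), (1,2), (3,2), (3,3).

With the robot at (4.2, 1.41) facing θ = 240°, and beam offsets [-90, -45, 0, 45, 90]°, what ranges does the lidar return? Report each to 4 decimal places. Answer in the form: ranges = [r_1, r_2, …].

ranges = [1.1800, 1.5841, 0.4734, 0.4245, 0.8200]

beam 1: φ=-90°, α=150°
  cosα=-0.8660 sinα=0.5000 | (4,1) | tMaxX 0.2309 tMaxY 1.1800 | tΔX 1.1547 tΔY 2.0000
    t=0.2309 [x] (3,1)
    t=1.1800 [y] (3,2) — stop
  → r_1 = 1.1800
beam 2: φ=-45°, α=195°
  cosα=-0.9659 sinα=-0.2588 | (4,1) | tMaxX 0.2071 tMaxY 1.5841 | tΔX 1.0353 tΔY 3.8637
    t=0.2071 [x] (3,1)
    t=1.2423 [x] (2,1)
    t=1.5841 [y] (2,0) — stop
  → r_2 = 1.5841
beam 3: φ=0°, α=240°
  cosα=-0.5000 sinα=-0.8660 | (4,1) | tMaxX 0.4000 tMaxY 0.4734 | tΔX 2.0000 tΔY 1.1547
    t=0.4000 [x] (3,1)
    t=0.4734 [y] (3,0) — stop
  → r_3 = 0.4734
beam 4: φ=45°, α=285°
  cosα=0.2588 sinα=-0.9659 | (4,1) | tMaxX 3.0910 tMaxY 0.4245 | tΔX 3.8637 tΔY 1.0353
    t=0.4245 [y] (4,0) — stop
  → r_4 = 0.4245
beam 5: φ=90°, α=330°
  cosα=0.8660 sinα=-0.5000 | (4,1) | tMaxX 0.9238 tMaxY 0.8200 | tΔX 1.1547 tΔY 2.0000
    t=0.8200 [y] (4,0) — stop
  → r_5 = 0.8200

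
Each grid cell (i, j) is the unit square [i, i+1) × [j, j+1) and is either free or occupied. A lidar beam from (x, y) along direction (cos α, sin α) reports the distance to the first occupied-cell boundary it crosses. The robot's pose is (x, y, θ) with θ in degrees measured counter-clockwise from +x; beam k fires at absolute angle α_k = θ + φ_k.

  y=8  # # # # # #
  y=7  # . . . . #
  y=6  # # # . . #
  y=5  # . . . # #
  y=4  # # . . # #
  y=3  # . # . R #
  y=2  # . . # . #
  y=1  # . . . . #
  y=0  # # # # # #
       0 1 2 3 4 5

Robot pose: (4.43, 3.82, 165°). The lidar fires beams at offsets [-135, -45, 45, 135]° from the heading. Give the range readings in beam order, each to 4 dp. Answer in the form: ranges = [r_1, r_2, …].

ranges = [0.3600, 0.2078, 1.6400, 1.1400]

beam 1: φ=-135°, α=30°
  cosα=0.8660 sinα=0.5000 | (4,3) | tMaxX 0.6582 tMaxY 0.3600 | tΔX 1.1547 tΔY 2.0000
    t=0.3600 [y] (4,4) — stop
  → r_1 = 0.3600
beam 2: φ=-45°, α=120°
  cosα=-0.5000 sinα=0.8660 | (4,3) | tMaxX 0.8600 tMaxY 0.2078 | tΔX 2.0000 tΔY 1.1547
    t=0.2078 [y] (4,4) — stop
  → r_2 = 0.2078
beam 3: φ=45°, α=210°
  cosα=-0.8660 sinα=-0.5000 | (4,3) | tMaxX 0.4965 tMaxY 1.6400 | tΔX 1.1547 tΔY 2.0000
    t=0.4965 [x] (3,3)
    t=1.6400 [y] (3,2) — stop
  → r_3 = 1.6400
beam 4: φ=135°, α=300°
  cosα=0.5000 sinα=-0.8660 | (4,3) | tMaxX 1.1400 tMaxY 0.9469 | tΔX 2.0000 tΔY 1.1547
    t=0.9469 [y] (4,2)
    t=1.1400 [x] (5,2) — stop
  → r_4 = 1.1400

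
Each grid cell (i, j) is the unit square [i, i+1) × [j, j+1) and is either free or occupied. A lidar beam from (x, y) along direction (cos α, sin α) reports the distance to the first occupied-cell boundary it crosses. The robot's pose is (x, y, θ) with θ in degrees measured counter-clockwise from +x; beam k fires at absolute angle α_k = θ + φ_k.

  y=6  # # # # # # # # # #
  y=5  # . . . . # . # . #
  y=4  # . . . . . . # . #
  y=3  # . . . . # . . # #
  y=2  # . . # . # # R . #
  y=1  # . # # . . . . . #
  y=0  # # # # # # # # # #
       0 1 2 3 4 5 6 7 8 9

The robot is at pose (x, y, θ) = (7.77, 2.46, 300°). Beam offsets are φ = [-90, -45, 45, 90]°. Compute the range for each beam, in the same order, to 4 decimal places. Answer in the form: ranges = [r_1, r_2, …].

ranges = [0.8891, 1.5115, 1.2734, 1.0800]

beam 1: φ=-90°, α=210°
  direction (-0.8660, -0.5000); cell (7,2); t to first gridline: x 0.8891, y 0.9200 (then +1.1547 / +2.0000)
    (6,2) via x @ 0.8891  # hit
  → r_1 = 0.8891
beam 2: φ=-45°, α=255°
  direction (-0.2588, -0.9659); cell (7,2); t to first gridline: x 2.9751, y 0.4762 (then +3.8637 / +1.0353)
    (7,1) via y @ 0.4762
    (7,0) via y @ 1.5115  # hit
  → r_2 = 1.5115
beam 3: φ=45°, α=345°
  direction (0.9659, -0.2588); cell (7,2); t to first gridline: x 0.2381, y 1.7773 (then +1.0353 / +3.8637)
    (8,2) via x @ 0.2381
    (9,2) via x @ 1.2734  # hit
  → r_3 = 1.2734
beam 4: φ=90°, α=30°
  direction (0.8660, 0.5000); cell (7,2); t to first gridline: x 0.2656, y 1.0800 (then +1.1547 / +2.0000)
    (8,2) via x @ 0.2656
    (8,3) via y @ 1.0800  # hit
  → r_4 = 1.0800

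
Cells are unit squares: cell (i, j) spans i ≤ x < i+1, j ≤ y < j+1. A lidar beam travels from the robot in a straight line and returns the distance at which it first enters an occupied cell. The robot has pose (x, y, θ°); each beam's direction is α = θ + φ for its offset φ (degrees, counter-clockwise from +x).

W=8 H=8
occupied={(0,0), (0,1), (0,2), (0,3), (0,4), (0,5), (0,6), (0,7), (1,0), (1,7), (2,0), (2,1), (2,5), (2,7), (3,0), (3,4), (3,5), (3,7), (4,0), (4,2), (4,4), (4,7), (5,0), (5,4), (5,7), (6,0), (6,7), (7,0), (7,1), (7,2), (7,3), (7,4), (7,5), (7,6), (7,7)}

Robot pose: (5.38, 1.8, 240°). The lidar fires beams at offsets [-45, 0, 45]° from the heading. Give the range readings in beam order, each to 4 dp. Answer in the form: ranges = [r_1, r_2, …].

beam 1: φ=-45°, α=195°
  dir = (cos 195°, sin 195°) = (-0.9659, -0.2588); from cell (5,1)
  next x-line at t=0.3934, next y-line at t=3.0910; Δt_x=1.0353, Δt_y=3.8637
    x: enter (4,1) at t=0.3934
    x: enter (3,1) at t=1.4287
    x: enter (2,1) at t=2.4640 ← occupied
  → r_1 = 2.4640
beam 2: φ=0°, α=240°
  dir = (cos 240°, sin 240°) = (-0.5000, -0.8660); from cell (5,1)
  next x-line at t=0.7600, next y-line at t=0.9238; Δt_x=2.0000, Δt_y=1.1547
    x: enter (4,1) at t=0.7600
    y: enter (4,0) at t=0.9238 ← occupied
  → r_2 = 0.9238
beam 3: φ=45°, α=285°
  dir = (cos 285°, sin 285°) = (0.2588, -0.9659); from cell (5,1)
  next x-line at t=2.3955, next y-line at t=0.8282; Δt_x=3.8637, Δt_y=1.0353
    y: enter (5,0) at t=0.8282 ← occupied
  → r_3 = 0.8282

ranges = [2.4640, 0.9238, 0.8282]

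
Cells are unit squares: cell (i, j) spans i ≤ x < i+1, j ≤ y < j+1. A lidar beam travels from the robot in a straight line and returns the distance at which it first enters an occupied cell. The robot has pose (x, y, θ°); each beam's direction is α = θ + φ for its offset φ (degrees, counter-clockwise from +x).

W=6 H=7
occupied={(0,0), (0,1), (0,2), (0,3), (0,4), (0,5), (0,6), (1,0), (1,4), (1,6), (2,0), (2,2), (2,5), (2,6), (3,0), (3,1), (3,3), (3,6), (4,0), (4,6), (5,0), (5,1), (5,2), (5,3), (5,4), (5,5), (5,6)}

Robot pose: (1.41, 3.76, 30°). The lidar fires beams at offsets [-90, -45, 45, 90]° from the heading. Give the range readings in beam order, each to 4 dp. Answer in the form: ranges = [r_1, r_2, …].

ranges = [1.1800, 1.6461, 0.2485, 0.2771]

beam 1: φ=-90°, α=300°
  dir = (cos 300°, sin 300°) = (0.5000, -0.8660); from cell (1,3)
  next x-line at t=1.1800, next y-line at t=0.8776; Δt_x=2.0000, Δt_y=1.1547
    y: enter (1,2) at t=0.8776
    x: enter (2,2) at t=1.1800 ← occupied
  → r_1 = 1.1800
beam 2: φ=-45°, α=345°
  dir = (cos 345°, sin 345°) = (0.9659, -0.2588); from cell (1,3)
  next x-line at t=0.6108, next y-line at t=2.9364; Δt_x=1.0353, Δt_y=3.8637
    x: enter (2,3) at t=0.6108
    x: enter (3,3) at t=1.6461 ← occupied
  → r_2 = 1.6461
beam 3: φ=45°, α=75°
  dir = (cos 75°, sin 75°) = (0.2588, 0.9659); from cell (1,3)
  next x-line at t=2.2796, next y-line at t=0.2485; Δt_x=3.8637, Δt_y=1.0353
    y: enter (1,4) at t=0.2485 ← occupied
  → r_3 = 0.2485
beam 4: φ=90°, α=120°
  dir = (cos 120°, sin 120°) = (-0.5000, 0.8660); from cell (1,3)
  next x-line at t=0.8200, next y-line at t=0.2771; Δt_x=2.0000, Δt_y=1.1547
    y: enter (1,4) at t=0.2771 ← occupied
  → r_4 = 0.2771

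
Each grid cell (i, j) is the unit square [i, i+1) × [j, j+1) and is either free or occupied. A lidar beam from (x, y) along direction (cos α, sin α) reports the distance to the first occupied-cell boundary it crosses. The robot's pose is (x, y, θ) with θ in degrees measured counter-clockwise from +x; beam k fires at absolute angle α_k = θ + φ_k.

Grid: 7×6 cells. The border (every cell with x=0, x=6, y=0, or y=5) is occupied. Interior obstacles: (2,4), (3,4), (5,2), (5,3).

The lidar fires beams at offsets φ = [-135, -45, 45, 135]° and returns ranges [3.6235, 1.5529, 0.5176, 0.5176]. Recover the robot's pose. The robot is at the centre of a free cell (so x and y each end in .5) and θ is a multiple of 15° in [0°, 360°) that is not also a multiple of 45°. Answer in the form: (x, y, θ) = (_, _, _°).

(x, y, θ) = (4.5, 4.5, 30°)

Enumerate (i+0.5, j+0.5, θ) over the 16 free cells and 16 admissible headings. For each, cast all 4 beams and compare to the given ranges.
  (3.5, 3.5, 30°): beam 1 = 2.5882 ≠ 3.6235 ✗
  (4.5, 3.5, 120°): beam 1 = 0.5176 ≠ 3.6235 ✗
  (3.5, 3.5, 255°): beam 1 = 0.5774 ≠ 3.6235 ✗
  …
  (4.5, 4.5, 30°): r_1=3.6235, r_2=1.5529, r_3=0.5176, r_4=0.5176 — all match ✓
Only this pose fits every beam.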